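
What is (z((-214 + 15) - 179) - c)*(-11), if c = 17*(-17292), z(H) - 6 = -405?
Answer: -3229215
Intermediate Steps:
z(H) = -399 (z(H) = 6 - 405 = -399)
c = -293964
(z((-214 + 15) - 179) - c)*(-11) = (-399 - 1*(-293964))*(-11) = (-399 + 293964)*(-11) = 293565*(-11) = -3229215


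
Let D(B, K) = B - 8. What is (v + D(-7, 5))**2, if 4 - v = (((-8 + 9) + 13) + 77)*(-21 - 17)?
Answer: 11881809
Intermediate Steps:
D(B, K) = -8 + B
v = 3462 (v = 4 - (((-8 + 9) + 13) + 77)*(-21 - 17) = 4 - ((1 + 13) + 77)*(-38) = 4 - (14 + 77)*(-38) = 4 - 91*(-38) = 4 - 1*(-3458) = 4 + 3458 = 3462)
(v + D(-7, 5))**2 = (3462 + (-8 - 7))**2 = (3462 - 15)**2 = 3447**2 = 11881809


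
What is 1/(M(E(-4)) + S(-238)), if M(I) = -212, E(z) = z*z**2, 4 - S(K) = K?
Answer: 1/30 ≈ 0.033333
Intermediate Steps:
S(K) = 4 - K
E(z) = z**3
1/(M(E(-4)) + S(-238)) = 1/(-212 + (4 - 1*(-238))) = 1/(-212 + (4 + 238)) = 1/(-212 + 242) = 1/30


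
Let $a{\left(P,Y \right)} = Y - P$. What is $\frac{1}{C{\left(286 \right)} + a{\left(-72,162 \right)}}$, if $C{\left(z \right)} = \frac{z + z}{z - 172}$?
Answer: $\frac{57}{13624} \approx 0.0041838$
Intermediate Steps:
$C{\left(z \right)} = \frac{2 z}{-172 + z}$
$\frac{1}{C{\left(286 \right)} + a{\left(-72,162 \right)}} = \frac{1}{2 \cdot 286 \frac{1}{-172 + 286} + \left(162 - -72\right)} = \frac{1}{2 \cdot 286 \cdot \frac{1}{114} + \left(162 + 72\right)} = \frac{1}{2 \cdot 286 \cdot \frac{1}{114} + 234} = \frac{1}{\frac{286}{57} + 234} = \frac{1}{\frac{13624}{57}} = \frac{57}{13624}$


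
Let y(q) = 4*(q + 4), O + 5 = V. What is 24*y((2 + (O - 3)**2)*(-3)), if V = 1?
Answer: -14304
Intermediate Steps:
O = -4 (O = -5 + 1 = -4)
y(q) = 16 + 4*q (y(q) = 4*(4 + q) = 16 + 4*q)
24*y((2 + (O - 3)**2)*(-3)) = 24*(16 + 4*((2 + (-4 - 3)**2)*(-3))) = 24*(16 + 4*((2 + (-7)**2)*(-3))) = 24*(16 + 4*((2 + 49)*(-3))) = 24*(16 + 4*(51*(-3))) = 24*(16 + 4*(-153)) = 24*(16 - 612) = 24*(-596) = -14304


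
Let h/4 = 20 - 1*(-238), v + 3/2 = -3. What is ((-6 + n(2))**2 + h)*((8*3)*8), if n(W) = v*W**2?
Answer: 308736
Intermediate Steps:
v = -9/2 (v = -3/2 - 3 = -9/2 ≈ -4.5000)
n(W) = -9*W**2/2
h = 1032 (h = 4*(20 - 1*(-238)) = 4*(20 + 238) = 4*258 = 1032)
((-6 + n(2))**2 + h)*((8*3)*8) = ((-6 - 9/2*2**2)**2 + 1032)*((8*3)*8) = ((-6 - 9/2*4)**2 + 1032)*(24*8) = ((-6 - 18)**2 + 1032)*192 = ((-24)**2 + 1032)*192 = (576 + 1032)*192 = 1608*192 = 308736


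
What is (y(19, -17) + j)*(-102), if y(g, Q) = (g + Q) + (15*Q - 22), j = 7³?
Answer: -6936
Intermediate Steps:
j = 343
y(g, Q) = -22 + g + 16*Q (y(g, Q) = (Q + g) + (-22 + 15*Q) = -22 + g + 16*Q)
(y(19, -17) + j)*(-102) = ((-22 + 19 + 16*(-17)) + 343)*(-102) = ((-22 + 19 - 272) + 343)*(-102) = (-275 + 343)*(-102) = 68*(-102) = -6936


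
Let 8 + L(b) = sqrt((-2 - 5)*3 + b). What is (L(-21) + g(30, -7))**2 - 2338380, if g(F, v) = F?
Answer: -2337938 + 44*I*sqrt(42) ≈ -2.3379e+6 + 285.15*I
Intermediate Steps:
L(b) = -8 + sqrt(-21 + b) (L(b) = -8 + sqrt((-2 - 5)*3 + b) = -8 + sqrt(-7*3 + b) = -8 + sqrt(-21 + b))
(L(-21) + g(30, -7))**2 - 2338380 = ((-8 + sqrt(-21 - 21)) + 30)**2 - 2338380 = ((-8 + sqrt(-42)) + 30)**2 - 2338380 = ((-8 + I*sqrt(42)) + 30)**2 - 2338380 = (22 + I*sqrt(42))**2 - 2338380 = -2338380 + (22 + I*sqrt(42))**2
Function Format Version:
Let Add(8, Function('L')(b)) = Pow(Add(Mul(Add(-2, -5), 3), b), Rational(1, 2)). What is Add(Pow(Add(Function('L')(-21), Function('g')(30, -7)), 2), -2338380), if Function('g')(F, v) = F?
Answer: Add(-2337938, Mul(44, I, Pow(42, Rational(1, 2)))) ≈ Add(-2.3379e+6, Mul(285.15, I))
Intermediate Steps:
Function('L')(b) = Add(-8, Pow(Add(-21, b), Rational(1, 2))) (Function('L')(b) = Add(-8, Pow(Add(Mul(Add(-2, -5), 3), b), Rational(1, 2))) = Add(-8, Pow(Add(Mul(-7, 3), b), Rational(1, 2))) = Add(-8, Pow(Add(-21, b), Rational(1, 2))))
Add(Pow(Add(Function('L')(-21), Function('g')(30, -7)), 2), -2338380) = Add(Pow(Add(Add(-8, Pow(Add(-21, -21), Rational(1, 2))), 30), 2), -2338380) = Add(Pow(Add(Add(-8, Pow(-42, Rational(1, 2))), 30), 2), -2338380) = Add(Pow(Add(Add(-8, Mul(I, Pow(42, Rational(1, 2)))), 30), 2), -2338380) = Add(Pow(Add(22, Mul(I, Pow(42, Rational(1, 2)))), 2), -2338380) = Add(-2338380, Pow(Add(22, Mul(I, Pow(42, Rational(1, 2)))), 2))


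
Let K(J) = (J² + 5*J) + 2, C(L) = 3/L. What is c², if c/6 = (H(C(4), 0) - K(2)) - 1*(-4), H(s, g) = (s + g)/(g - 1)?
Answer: 23409/4 ≈ 5852.3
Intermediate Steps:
H(s, g) = (g + s)/(-1 + g)
K(J) = 2 + J² + 5*J
c = -153/2 (c = 6*(((0 + 3/4)/(-1 + 0) - (2 + 2² + 5*2)) - 1*(-4)) = 6*(((0 + 3*(¼))/(-1) - (2 + 4 + 10)) + 4) = 6*((-(0 + ¾) - 1*16) + 4) = 6*((-1*¾ - 16) + 4) = 6*((-¾ - 16) + 4) = 6*(-67/4 + 4) = 6*(-51/4) = -153/2 ≈ -76.500)
c² = (-153/2)² = 23409/4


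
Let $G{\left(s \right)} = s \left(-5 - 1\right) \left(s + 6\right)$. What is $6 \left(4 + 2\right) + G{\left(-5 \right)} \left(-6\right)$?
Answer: $-144$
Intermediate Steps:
$G{\left(s \right)} = s \left(-36 - 6 s\right)$ ($G{\left(s \right)} = s \left(- 6 \left(6 + s\right)\right) = s \left(-36 - 6 s\right)$)
$6 \left(4 + 2\right) + G{\left(-5 \right)} \left(-6\right) = 6 \left(4 + 2\right) + \left(-6\right) \left(-5\right) \left(6 - 5\right) \left(-6\right) = 6 \cdot 6 + \left(-6\right) \left(-5\right) 1 \left(-6\right) = 36 + 30 \left(-6\right) = 36 - 180 = -144$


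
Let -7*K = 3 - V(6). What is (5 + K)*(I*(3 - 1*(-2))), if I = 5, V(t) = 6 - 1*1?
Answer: 925/7 ≈ 132.14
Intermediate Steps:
V(t) = 5 (V(t) = 6 - 1 = 5)
K = 2/7 (K = -(3 - 1*5)/7 = -(3 - 5)/7 = -1/7*(-2) = 2/7 ≈ 0.28571)
(5 + K)*(I*(3 - 1*(-2))) = (5 + 2/7)*(5*(3 - 1*(-2))) = 37*(5*(3 + 2))/7 = 37*(5*5)/7 = (37/7)*25 = 925/7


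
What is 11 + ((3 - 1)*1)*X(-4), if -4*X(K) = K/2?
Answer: 12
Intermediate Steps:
X(K) = -K/8 (X(K) = -K/(4*2) = -K/8)
11 + ((3 - 1)*1)*X(-4) = 11 + ((3 - 1)*1)*(-⅛*(-4)) = 11 + (2*1)*(½) = 11 + 2*(½) = 11 + 1 = 12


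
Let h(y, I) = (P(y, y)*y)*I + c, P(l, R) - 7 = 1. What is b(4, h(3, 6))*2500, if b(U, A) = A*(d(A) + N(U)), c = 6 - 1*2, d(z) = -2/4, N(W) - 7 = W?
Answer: 3885000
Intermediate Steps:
P(l, R) = 8 (P(l, R) = 7 + 1 = 8)
N(W) = 7 + W
d(z) = -½ (d(z) = -2*¼ = -½)
c = 4 (c = 6 - 2 = 4)
h(y, I) = 4 + 8*I*y (h(y, I) = (8*y)*I + 4 = 8*I*y + 4 = 4 + 8*I*y)
b(U, A) = A*(13/2 + U) (b(U, A) = A*(-½ + (7 + U)) = A*(13/2 + U))
b(4, h(3, 6))*2500 = ((4 + 8*6*3)*(13 + 2*4)/2)*2500 = ((4 + 144)*(13 + 8)/2)*2500 = ((½)*148*21)*2500 = 1554*2500 = 3885000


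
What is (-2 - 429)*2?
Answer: -862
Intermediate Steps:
(-2 - 429)*2 = -431*2 = -862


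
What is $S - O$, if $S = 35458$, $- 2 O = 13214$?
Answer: $42065$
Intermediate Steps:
$O = -6607$ ($O = \left(- \frac{1}{2}\right) 13214 = -6607$)
$S - O = 35458 - -6607 = 35458 + 6607 = 42065$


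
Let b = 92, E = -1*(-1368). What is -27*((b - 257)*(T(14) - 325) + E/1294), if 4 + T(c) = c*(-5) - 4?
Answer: -1161619623/647 ≈ -1.7954e+6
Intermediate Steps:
T(c) = -8 - 5*c (T(c) = -4 + (c*(-5) - 4) = -4 + (-5*c - 4) = -4 + (-4 - 5*c) = -8 - 5*c)
E = 1368
-27*((b - 257)*(T(14) - 325) + E/1294) = -27*((92 - 257)*((-8 - 5*14) - 325) + 1368/1294) = -27*(-165*((-8 - 70) - 325) + 1368*(1/1294)) = -27*(-165*(-78 - 325) + 684/647) = -27*(-165*(-403) + 684/647) = -27*(66495 + 684/647) = -27*43022949/647 = -1161619623/647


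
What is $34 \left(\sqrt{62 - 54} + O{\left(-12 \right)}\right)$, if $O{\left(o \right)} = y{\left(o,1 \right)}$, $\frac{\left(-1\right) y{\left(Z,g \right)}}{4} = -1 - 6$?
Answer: $952 + 68 \sqrt{2} \approx 1048.2$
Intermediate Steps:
$y{\left(Z,g \right)} = 28$ ($y{\left(Z,g \right)} = - 4 \left(-1 - 6\right) = \left(-4\right) \left(-7\right) = 28$)
$O{\left(o \right)} = 28$
$34 \left(\sqrt{62 - 54} + O{\left(-12 \right)}\right) = 34 \left(\sqrt{62 - 54} + 28\right) = 34 \left(\sqrt{8} + 28\right) = 34 \left(2 \sqrt{2} + 28\right) = 34 \left(28 + 2 \sqrt{2}\right) = 952 + 68 \sqrt{2}$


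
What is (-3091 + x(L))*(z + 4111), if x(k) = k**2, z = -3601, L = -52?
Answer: -197370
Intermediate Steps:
(-3091 + x(L))*(z + 4111) = (-3091 + (-52)**2)*(-3601 + 4111) = (-3091 + 2704)*510 = -387*510 = -197370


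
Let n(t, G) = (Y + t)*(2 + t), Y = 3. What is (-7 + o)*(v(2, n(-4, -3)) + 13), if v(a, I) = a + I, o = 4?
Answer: -51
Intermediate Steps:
n(t, G) = (2 + t)*(3 + t) (n(t, G) = (3 + t)*(2 + t) = (2 + t)*(3 + t))
v(a, I) = I + a
(-7 + o)*(v(2, n(-4, -3)) + 13) = (-7 + 4)*(((6 + (-4)² + 5*(-4)) + 2) + 13) = -3*(((6 + 16 - 20) + 2) + 13) = -3*((2 + 2) + 13) = -3*(4 + 13) = -3*17 = -51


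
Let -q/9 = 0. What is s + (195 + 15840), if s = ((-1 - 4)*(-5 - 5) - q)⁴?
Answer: 6266035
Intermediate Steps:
q = 0 (q = -9*0 = 0)
s = 6250000 (s = ((-1 - 4)*(-5 - 5) - 1*0)⁴ = (-5*(-10) + 0)⁴ = (50 + 0)⁴ = 50⁴ = 6250000)
s + (195 + 15840) = 6250000 + (195 + 15840) = 6250000 + 16035 = 6266035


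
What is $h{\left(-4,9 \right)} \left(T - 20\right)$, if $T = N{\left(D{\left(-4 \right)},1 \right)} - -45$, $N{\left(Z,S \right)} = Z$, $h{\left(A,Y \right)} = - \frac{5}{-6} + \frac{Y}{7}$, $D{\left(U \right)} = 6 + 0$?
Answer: $\frac{2759}{42} \approx 65.69$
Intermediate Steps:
$D{\left(U \right)} = 6$
$h{\left(A,Y \right)} = \frac{5}{6} + \frac{Y}{7}$ ($h{\left(A,Y \right)} = \left(-5\right) \left(- \frac{1}{6}\right) + Y \frac{1}{7} = \frac{5}{6} + \frac{Y}{7}$)
$T = 51$ ($T = 6 - -45 = 6 + 45 = 51$)
$h{\left(-4,9 \right)} \left(T - 20\right) = \left(\frac{5}{6} + \frac{1}{7} \cdot 9\right) \left(51 - 20\right) = \left(\frac{5}{6} + \frac{9}{7}\right) 31 = \frac{89}{42} \cdot 31 = \frac{2759}{42}$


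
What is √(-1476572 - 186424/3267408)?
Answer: 5*I*√9852385557611334/408426 ≈ 1215.1*I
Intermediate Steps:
√(-1476572 - 186424/3267408) = √(-1476572 - 186424*1/3267408) = √(-1476572 - 23303/408426) = √(-603070418975/408426) = 5*I*√9852385557611334/408426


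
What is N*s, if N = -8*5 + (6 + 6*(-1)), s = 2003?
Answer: -80120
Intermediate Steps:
N = -40 (N = -40 + (6 - 6) = -40 + 0 = -40)
N*s = -40*2003 = -80120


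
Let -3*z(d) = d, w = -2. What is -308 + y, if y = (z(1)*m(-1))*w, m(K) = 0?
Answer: -308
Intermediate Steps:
z(d) = -d/3
y = 0 (y = (-⅓*1*0)*(-2) = -⅓*0*(-2) = 0*(-2) = 0)
-308 + y = -308 + 0 = -308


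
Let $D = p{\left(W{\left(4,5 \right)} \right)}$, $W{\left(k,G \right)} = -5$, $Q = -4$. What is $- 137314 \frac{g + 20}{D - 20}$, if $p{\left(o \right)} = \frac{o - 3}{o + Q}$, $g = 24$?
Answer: $\frac{13594086}{43} \approx 3.1614 \cdot 10^{5}$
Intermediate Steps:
$p{\left(o \right)} = \frac{-3 + o}{-4 + o}$ ($p{\left(o \right)} = \frac{o - 3}{o - 4} = \frac{-3 + o}{-4 + o}$)
$D = \frac{8}{9}$ ($D = \frac{-3 - 5}{-4 - 5} = \frac{1}{-9} \left(-8\right) = \left(- \frac{1}{9}\right) \left(-8\right) = \frac{8}{9} \approx 0.88889$)
$- 137314 \frac{g + 20}{D - 20} = - 137314 \frac{24 + 20}{\frac{8}{9} - 20} = - 137314 \frac{44}{- \frac{172}{9}} = - 137314 \cdot 44 \left(- \frac{9}{172}\right) = \left(-137314\right) \left(- \frac{99}{43}\right) = \frac{13594086}{43}$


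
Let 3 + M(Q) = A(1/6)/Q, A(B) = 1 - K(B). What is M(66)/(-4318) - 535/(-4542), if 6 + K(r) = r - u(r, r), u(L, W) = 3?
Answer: 153323233/1294415496 ≈ 0.11845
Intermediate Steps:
K(r) = -9 + r (K(r) = -6 + (r - 1*3) = -6 + (r - 3) = -6 + (-3 + r) = -9 + r)
A(B) = 10 - B (A(B) = 1 - (-9 + B) = 1 + (9 - B) = 10 - B)
M(Q) = -3 + 59/(6*Q) (M(Q) = -3 + (10 - 1/6)/Q = -3 + 59/(6*Q))
M(66)/(-4318) - 535/(-4542) = (-3 + (59/6)/66)/(-4318) - 535/(-4542) = (-3 + (59/6)*(1/66))*(-1/4318) - 535*(-1/4542) = (-3 + 59/396)*(-1/4318) + 535/4542 = -1129/396*(-1/4318) + 535/4542 = 1129/1709928 + 535/4542 = 153323233/1294415496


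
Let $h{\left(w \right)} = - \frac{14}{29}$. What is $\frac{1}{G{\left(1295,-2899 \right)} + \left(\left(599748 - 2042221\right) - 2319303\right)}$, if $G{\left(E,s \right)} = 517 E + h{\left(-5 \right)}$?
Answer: $- \frac{29}{89675583} \approx -3.2339 \cdot 10^{-7}$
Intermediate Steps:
$h{\left(w \right)} = - \frac{14}{29}$ ($h{\left(w \right)} = \left(-14\right) \frac{1}{29} = - \frac{14}{29}$)
$G{\left(E,s \right)} = - \frac{14}{29} + 517 E$ ($G{\left(E,s \right)} = 517 E - \frac{14}{29} = - \frac{14}{29} + 517 E$)
$\frac{1}{G{\left(1295,-2899 \right)} + \left(\left(599748 - 2042221\right) - 2319303\right)} = \frac{1}{\left(- \frac{14}{29} + 517 \cdot 1295\right) + \left(\left(599748 - 2042221\right) - 2319303\right)} = \frac{1}{\left(- \frac{14}{29} + 669515\right) - 3761776} = \frac{1}{\frac{19415921}{29} - 3761776} = \frac{1}{- \frac{89675583}{29}} = - \frac{29}{89675583}$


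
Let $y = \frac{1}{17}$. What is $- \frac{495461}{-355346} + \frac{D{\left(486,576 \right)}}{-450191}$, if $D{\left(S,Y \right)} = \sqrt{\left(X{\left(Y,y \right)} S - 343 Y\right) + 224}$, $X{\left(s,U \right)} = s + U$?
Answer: $\frac{495461}{355346} - \frac{5 \sqrt{955094}}{7653247} \approx 1.3937$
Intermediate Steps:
$y = \frac{1}{17} \approx 0.058824$
$X{\left(s,U \right)} = U + s$
$D{\left(S,Y \right)} = \sqrt{224 - 343 Y + S \left(\frac{1}{17} + Y\right)}$ ($D{\left(S,Y \right)} = \sqrt{\left(\left(\frac{1}{17} + Y\right) S - 343 Y\right) + 224} = \sqrt{\left(S \left(\frac{1}{17} + Y\right) - 343 Y\right) + 224} = \sqrt{\left(- 343 Y + S \left(\frac{1}{17} + Y\right)\right) + 224} = \sqrt{224 - 343 Y + S \left(\frac{1}{17} + Y\right)}$)
$- \frac{495461}{-355346} + \frac{D{\left(486,576 \right)}}{-450191} = - \frac{495461}{-355346} + \frac{\frac{1}{17} \sqrt{17} \sqrt{3808 - 3358656 + 486 \left(1 + 17 \cdot 576\right)}}{-450191} = \left(-495461\right) \left(- \frac{1}{355346}\right) + \frac{\sqrt{17} \sqrt{3808 - 3358656 + 486 \left(1 + 9792\right)}}{17} \left(- \frac{1}{450191}\right) = \frac{495461}{355346} + \frac{\sqrt{17} \sqrt{3808 - 3358656 + 486 \cdot 9793}}{17} \left(- \frac{1}{450191}\right) = \frac{495461}{355346} + \frac{\sqrt{17} \sqrt{3808 - 3358656 + 4759398}}{17} \left(- \frac{1}{450191}\right) = \frac{495461}{355346} + \frac{\sqrt{17} \sqrt{1404550}}{17} \left(- \frac{1}{450191}\right) = \frac{495461}{355346} + \frac{\sqrt{17} \cdot 5 \sqrt{56182}}{17} \left(- \frac{1}{450191}\right) = \frac{495461}{355346} + \frac{5 \sqrt{955094}}{17} \left(- \frac{1}{450191}\right) = \frac{495461}{355346} - \frac{5 \sqrt{955094}}{7653247}$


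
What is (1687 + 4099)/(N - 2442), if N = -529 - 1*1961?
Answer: -2893/2466 ≈ -1.1732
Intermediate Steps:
N = -2490 (N = -529 - 1961 = -2490)
(1687 + 4099)/(N - 2442) = (1687 + 4099)/(-2490 - 2442) = 5786/(-4932) = 5786*(-1/4932) = -2893/2466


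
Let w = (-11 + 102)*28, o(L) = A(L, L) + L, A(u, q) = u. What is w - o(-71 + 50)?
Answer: 2590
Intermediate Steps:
o(L) = 2*L (o(L) = L + L = 2*L)
w = 2548 (w = 91*28 = 2548)
w - o(-71 + 50) = 2548 - 2*(-71 + 50) = 2548 - 2*(-21) = 2548 - 1*(-42) = 2548 + 42 = 2590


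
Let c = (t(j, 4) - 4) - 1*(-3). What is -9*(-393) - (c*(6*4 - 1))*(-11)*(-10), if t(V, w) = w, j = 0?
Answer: -4053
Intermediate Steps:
c = 3 (c = (4 - 4) - 1*(-3) = 0 + 3 = 3)
-9*(-393) - (c*(6*4 - 1))*(-11)*(-10) = -9*(-393) - (3*(6*4 - 1))*(-11)*(-10) = 3537 - (3*(24 - 1))*(-11)*(-10) = 3537 - (3*23)*(-11)*(-10) = 3537 - 69*(-11)*(-10) = 3537 - (-759)*(-10) = 3537 - 1*7590 = 3537 - 7590 = -4053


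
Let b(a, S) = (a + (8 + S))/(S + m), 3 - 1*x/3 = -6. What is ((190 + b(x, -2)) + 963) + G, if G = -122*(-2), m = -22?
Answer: 11165/8 ≈ 1395.6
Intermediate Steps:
x = 27 (x = 9 - 3*(-6) = 9 + 18 = 27)
b(a, S) = (8 + S + a)/(-22 + S) (b(a, S) = (a + (8 + S))/(S - 22) = (8 + S + a)/(-22 + S))
G = 244
((190 + b(x, -2)) + 963) + G = ((190 + (8 - 2 + 27)/(-22 - 2)) + 963) + 244 = ((190 + 33/(-24)) + 963) + 244 = ((190 - 1/24*33) + 963) + 244 = ((190 - 11/8) + 963) + 244 = (1509/8 + 963) + 244 = 9213/8 + 244 = 11165/8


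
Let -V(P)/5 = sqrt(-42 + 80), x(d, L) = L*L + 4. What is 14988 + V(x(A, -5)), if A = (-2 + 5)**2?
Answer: 14988 - 5*sqrt(38) ≈ 14957.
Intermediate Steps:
A = 9 (A = 3**2 = 9)
x(d, L) = 4 + L**2 (x(d, L) = L**2 + 4 = 4 + L**2)
V(P) = -5*sqrt(38) (V(P) = -5*sqrt(-42 + 80) = -5*sqrt(38))
14988 + V(x(A, -5)) = 14988 - 5*sqrt(38)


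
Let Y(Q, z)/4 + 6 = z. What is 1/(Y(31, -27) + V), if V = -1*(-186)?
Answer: 1/54 ≈ 0.018519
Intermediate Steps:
Y(Q, z) = -24 + 4*z
V = 186
1/(Y(31, -27) + V) = 1/((-24 + 4*(-27)) + 186) = 1/((-24 - 108) + 186) = 1/(-132 + 186) = 1/54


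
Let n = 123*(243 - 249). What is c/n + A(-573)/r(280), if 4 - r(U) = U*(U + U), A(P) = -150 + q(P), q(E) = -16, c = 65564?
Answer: -2570012609/28928862 ≈ -88.839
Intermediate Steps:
n = -738 (n = 123*(-6) = -738)
A(P) = -166 (A(P) = -150 - 16 = -166)
r(U) = 4 - 2*U² (r(U) = 4 - U*(U + U) = 4 - U*2*U = 4 - 2*U²)
c/n + A(-573)/r(280) = 65564/(-738) - 166/(4 - 2*280²) = 65564*(-1/738) - 166/(4 - 2*78400) = -32782/369 - 166/(4 - 156800) = -32782/369 - 166/(-156796) = -32782/369 - 166*(-1/156796) = -32782/369 + 83/78398 = -2570012609/28928862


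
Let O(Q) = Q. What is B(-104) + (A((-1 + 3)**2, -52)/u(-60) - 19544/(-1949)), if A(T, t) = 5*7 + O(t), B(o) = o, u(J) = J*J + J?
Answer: -648391213/6899460 ≈ -93.977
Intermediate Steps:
u(J) = J + J**2 (u(J) = J**2 + J = J + J**2)
A(T, t) = 35 + t (A(T, t) = 5*7 + t = 35 + t)
B(-104) + (A((-1 + 3)**2, -52)/u(-60) - 19544/(-1949)) = -104 + ((35 - 52)/((-60*(1 - 60))) - 19544/(-1949)) = -104 + (-17/((-60*(-59))) - 19544*(-1/1949)) = -104 + (-17/3540 + 19544/1949) = -104 + 69152627/6899460 = -648391213/6899460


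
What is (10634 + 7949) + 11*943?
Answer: 28956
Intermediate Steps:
(10634 + 7949) + 11*943 = 18583 + 10373 = 28956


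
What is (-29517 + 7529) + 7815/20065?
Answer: -88236281/4013 ≈ -21988.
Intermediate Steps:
(-29517 + 7529) + 7815/20065 = -21988 + 7815*(1/20065) = -21988 + 1563/4013 = -88236281/4013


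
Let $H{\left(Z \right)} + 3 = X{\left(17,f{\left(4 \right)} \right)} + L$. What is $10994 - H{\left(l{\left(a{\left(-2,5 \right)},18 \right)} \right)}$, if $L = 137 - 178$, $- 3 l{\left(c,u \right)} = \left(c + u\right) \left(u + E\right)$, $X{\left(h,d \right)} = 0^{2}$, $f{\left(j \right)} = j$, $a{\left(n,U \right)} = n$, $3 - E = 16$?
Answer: $11038$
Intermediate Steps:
$E = -13$ ($E = 3 - 16 = -13$)
$X{\left(h,d \right)} = 0$
$l{\left(c,u \right)} = - \frac{\left(-13 + u\right) \left(c + u\right)}{3}$ ($l{\left(c,u \right)} = - \frac{\left(c + u\right) \left(u - 13\right)}{3} = - \frac{\left(c + u\right) \left(-13 + u\right)}{3} = - \frac{\left(-13 + u\right) \left(c + u\right)}{3}$)
$L = -41$ ($L = 137 - 178 = -41$)
$H{\left(Z \right)} = -44$ ($H{\left(Z \right)} = -3 + \left(0 - 41\right) = -3 - 41 = -44$)
$10994 - H{\left(l{\left(a{\left(-2,5 \right)},18 \right)} \right)} = 10994 - -44 = 10994 + 44 = 11038$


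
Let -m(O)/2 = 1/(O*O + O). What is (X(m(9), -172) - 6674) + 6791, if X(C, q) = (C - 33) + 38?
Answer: 5489/45 ≈ 121.98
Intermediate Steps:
m(O) = -2/(O + O²) (m(O) = -2/(O*O + O) = -2/(O² + O) = -2/(O + O²))
X(C, q) = 5 + C (X(C, q) = (-33 + C) + 38 = 5 + C)
(X(m(9), -172) - 6674) + 6791 = ((5 - 2/(9*(1 + 9))) - 6674) + 6791 = ((5 - 2*⅑/10) - 6674) + 6791 = ((5 - 2*⅑*⅒) - 6674) + 6791 = ((5 - 1/45) - 6674) + 6791 = (224/45 - 6674) + 6791 = -300106/45 + 6791 = 5489/45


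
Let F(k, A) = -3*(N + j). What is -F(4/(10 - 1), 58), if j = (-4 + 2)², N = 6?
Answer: 30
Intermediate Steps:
j = 4 (j = (-2)² = 4)
F(k, A) = -30 (F(k, A) = -3*(6 + 4) = -3*10 = -30)
-F(4/(10 - 1), 58) = -1*(-30) = 30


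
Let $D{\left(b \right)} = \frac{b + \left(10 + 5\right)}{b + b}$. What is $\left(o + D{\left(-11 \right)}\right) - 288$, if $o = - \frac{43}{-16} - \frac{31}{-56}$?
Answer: $- \frac{351047}{1232} \approx -284.94$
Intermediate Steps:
$D{\left(b \right)} = \frac{15 + b}{2 b}$ ($D{\left(b \right)} = \frac{b + 15}{2 b} = \left(15 + b\right) \frac{1}{2 b} = \frac{15 + b}{2 b}$)
$o = \frac{363}{112}$ ($o = \left(-43\right) \left(- \frac{1}{16}\right) - - \frac{31}{56} = \frac{43}{16} + \frac{31}{56} = \frac{363}{112} \approx 3.2411$)
$\left(o + D{\left(-11 \right)}\right) - 288 = \left(\frac{363}{112} + \frac{15 - 11}{2 \left(-11\right)}\right) - 288 = \left(\frac{363}{112} + \frac{1}{2} \left(- \frac{1}{11}\right) 4\right) - 288 = \left(\frac{363}{112} - \frac{2}{11}\right) - 288 = \frac{3769}{1232} - 288 = - \frac{351047}{1232}$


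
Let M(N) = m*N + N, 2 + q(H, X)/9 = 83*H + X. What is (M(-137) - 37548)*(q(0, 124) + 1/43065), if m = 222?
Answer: -3220086479729/43065 ≈ -7.4773e+7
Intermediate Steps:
q(H, X) = -18 + 9*X + 747*H (q(H, X) = -18 + 9*(83*H + X) = -18 + 9*(X + 83*H) = -18 + (9*X + 747*H) = -18 + 9*X + 747*H)
M(N) = 223*N (M(N) = 222*N + N = 223*N)
(M(-137) - 37548)*(q(0, 124) + 1/43065) = (223*(-137) - 37548)*((-18 + 9*124 + 747*0) + 1/43065) = (-30551 - 37548)*((-18 + 1116 + 0) + 1/43065) = -68099*(1098 + 1/43065) = -68099*47285371/43065 = -3220086479729/43065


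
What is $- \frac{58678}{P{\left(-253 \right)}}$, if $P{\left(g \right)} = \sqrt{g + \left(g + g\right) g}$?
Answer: $- \frac{58678 \sqrt{127765}}{127765} \approx -164.16$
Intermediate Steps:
$P{\left(g \right)} = \sqrt{g + 2 g^{2}}$ ($P{\left(g \right)} = \sqrt{g + 2 g g} = \sqrt{g + 2 g^{2}}$)
$- \frac{58678}{P{\left(-253 \right)}} = - \frac{58678}{\sqrt{- 253 \left(1 + 2 \left(-253\right)\right)}} = - \frac{58678}{\sqrt{- 253 \left(1 - 506\right)}} = - \frac{58678}{\sqrt{\left(-253\right) \left(-505\right)}} = - \frac{58678}{\sqrt{127765}} = - 58678 \frac{\sqrt{127765}}{127765} = - \frac{58678 \sqrt{127765}}{127765}$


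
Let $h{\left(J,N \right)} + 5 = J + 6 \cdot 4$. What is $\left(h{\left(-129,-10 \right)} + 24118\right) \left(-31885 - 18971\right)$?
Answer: $-1220950848$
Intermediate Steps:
$h{\left(J,N \right)} = 19 + J$ ($h{\left(J,N \right)} = -5 + \left(J + 6 \cdot 4\right) = -5 + \left(J + 24\right) = -5 + \left(24 + J\right) = 19 + J$)
$\left(h{\left(-129,-10 \right)} + 24118\right) \left(-31885 - 18971\right) = \left(\left(19 - 129\right) + 24118\right) \left(-31885 - 18971\right) = \left(-110 + 24118\right) \left(-50856\right) = 24008 \left(-50856\right) = -1220950848$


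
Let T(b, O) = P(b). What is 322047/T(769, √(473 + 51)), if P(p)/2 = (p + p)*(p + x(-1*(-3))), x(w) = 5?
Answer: 35783/264536 ≈ 0.13527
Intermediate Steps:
P(p) = 4*p*(5 + p) (P(p) = 2*((p + p)*(p + 5)) = 2*((2*p)*(5 + p)) = 2*(2*p*(5 + p)) = 4*p*(5 + p))
T(b, O) = 4*b*(5 + b)
322047/T(769, √(473 + 51)) = 322047/((4*769*(5 + 769))) = 322047/((4*769*774)) = 322047/2380824 = 322047*(1/2380824) = 35783/264536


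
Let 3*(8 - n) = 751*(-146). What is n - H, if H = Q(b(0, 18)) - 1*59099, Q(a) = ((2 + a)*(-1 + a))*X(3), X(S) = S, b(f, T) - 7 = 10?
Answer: 284231/3 ≈ 94744.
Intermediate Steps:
b(f, T) = 17 (b(f, T) = 7 + 10 = 17)
n = 109670/3 (n = 8 - 751*(-146)/3 = 8 - 1/3*(-109646) = 8 + 109646/3 = 109670/3 ≈ 36557.)
Q(a) = 3*(-1 + a)*(2 + a) (Q(a) = ((2 + a)*(-1 + a))*3 = ((-1 + a)*(2 + a))*3 = 3*(-1 + a)*(2 + a))
H = -58187 (H = (-6 + 3*17 + 3*17**2) - 1*59099 = (-6 + 51 + 3*289) - 59099 = (-6 + 51 + 867) - 59099 = 912 - 59099 = -58187)
n - H = 109670/3 - 1*(-58187) = 109670/3 + 58187 = 284231/3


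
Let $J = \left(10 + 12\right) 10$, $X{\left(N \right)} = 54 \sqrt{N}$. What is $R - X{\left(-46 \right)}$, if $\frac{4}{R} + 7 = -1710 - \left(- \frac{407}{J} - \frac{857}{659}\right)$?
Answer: $- \frac{52720}{22588537} - 54 i \sqrt{46} \approx -0.0023339 - 366.25 i$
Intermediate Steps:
$J = 220$ ($J = 22 \cdot 10 = 220$)
$R = - \frac{52720}{22588537}$ ($R = \frac{4}{-7 - \left(1710 - \frac{857}{659} - \frac{37}{20}\right)} = \frac{4}{-7 - \frac{22496277}{13180}} = \frac{4}{- \frac{22588537}{13180}} = 4 \left(- \frac{13180}{22588537}\right) = - \frac{52720}{22588537} \approx -0.0023339$)
$R - X{\left(-46 \right)} = - \frac{52720}{22588537} - 54 \sqrt{-46} = - \frac{52720}{22588537} - 54 i \sqrt{46}$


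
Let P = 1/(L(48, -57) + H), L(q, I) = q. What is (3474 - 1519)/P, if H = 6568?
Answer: 12934280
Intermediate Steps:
P = 1/6616 (P = 1/(48 + 6568) = 1/6616 ≈ 0.00015115)
(3474 - 1519)/P = (3474 - 1519)/(1/6616) = 1955*6616 = 12934280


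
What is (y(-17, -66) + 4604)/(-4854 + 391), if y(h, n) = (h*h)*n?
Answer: 14470/4463 ≈ 3.2422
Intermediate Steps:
y(h, n) = n*h² (y(h, n) = h²*n = n*h²)
(y(-17, -66) + 4604)/(-4854 + 391) = (-66*(-17)² + 4604)/(-4854 + 391) = (-66*289 + 4604)/(-4463) = (-19074 + 4604)*(-1/4463) = -14470*(-1/4463) = 14470/4463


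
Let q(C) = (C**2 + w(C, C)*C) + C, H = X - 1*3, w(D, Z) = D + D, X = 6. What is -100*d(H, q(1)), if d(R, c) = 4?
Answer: -400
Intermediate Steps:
w(D, Z) = 2*D
H = 3 (H = 6 - 1*3 = 6 - 3 = 3)
q(C) = C + 3*C**2 (q(C) = (C**2 + (2*C)*C) + C = (C**2 + 2*C**2) + C = 3*C**2 + C = C + 3*C**2)
-100*d(H, q(1)) = -100*4 = -400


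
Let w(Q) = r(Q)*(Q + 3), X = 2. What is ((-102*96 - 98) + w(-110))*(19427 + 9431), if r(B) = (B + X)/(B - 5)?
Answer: -33155129348/115 ≈ -2.8831e+8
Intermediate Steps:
r(B) = (2 + B)/(-5 + B) (r(B) = (B + 2)/(B - 5) = (2 + B)/(-5 + B))
w(Q) = (2 + Q)*(3 + Q)/(-5 + Q) (w(Q) = ((2 + Q)/(-5 + Q))*(Q + 3) = ((2 + Q)/(-5 + Q))*(3 + Q) = (2 + Q)*(3 + Q)/(-5 + Q))
((-102*96 - 98) + w(-110))*(19427 + 9431) = ((-102*96 - 98) + (2 - 110)*(3 - 110)/(-5 - 110))*(19427 + 9431) = ((-9792 - 98) - 108*(-107)/(-115))*28858 = (-9890 - 1/115*(-108)*(-107))*28858 = (-9890 - 11556/115)*28858 = -1148906/115*28858 = -33155129348/115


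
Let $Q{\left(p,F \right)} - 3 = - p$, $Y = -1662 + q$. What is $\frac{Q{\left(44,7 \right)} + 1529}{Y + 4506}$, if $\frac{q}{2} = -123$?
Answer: $\frac{248}{433} \approx 0.57275$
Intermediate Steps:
$q = -246$ ($q = 2 \left(-123\right) = -246$)
$Y = -1908$ ($Y = -1662 - 246 = -1908$)
$Q{\left(p,F \right)} = 3 - p$
$\frac{Q{\left(44,7 \right)} + 1529}{Y + 4506} = \frac{\left(3 - 44\right) + 1529}{-1908 + 4506} = \frac{\left(3 - 44\right) + 1529}{2598} = \left(-41 + 1529\right) \frac{1}{2598} = 1488 \cdot \frac{1}{2598} = \frac{248}{433}$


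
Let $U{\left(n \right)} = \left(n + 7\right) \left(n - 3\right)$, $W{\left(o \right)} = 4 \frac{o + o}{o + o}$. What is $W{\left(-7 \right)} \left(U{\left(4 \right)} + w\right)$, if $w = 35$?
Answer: $184$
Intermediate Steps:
$W{\left(o \right)} = 4$ ($W{\left(o \right)} = 4 \frac{2 o}{2 o} = 4 \cdot 2 o \frac{1}{2 o} = 4 \cdot 1 = 4$)
$U{\left(n \right)} = \left(-3 + n\right) \left(7 + n\right)$ ($U{\left(n \right)} = \left(7 + n\right) \left(-3 + n\right) = \left(-3 + n\right) \left(7 + n\right)$)
$W{\left(-7 \right)} \left(U{\left(4 \right)} + w\right) = 4 \left(\left(-21 + 4^{2} + 4 \cdot 4\right) + 35\right) = 4 \left(\left(-21 + 16 + 16\right) + 35\right) = 4 \left(11 + 35\right) = 4 \cdot 46 = 184$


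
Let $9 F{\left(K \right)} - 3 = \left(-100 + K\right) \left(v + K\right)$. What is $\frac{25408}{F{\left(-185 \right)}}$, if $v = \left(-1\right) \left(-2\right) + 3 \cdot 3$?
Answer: $\frac{76224}{16531} \approx 4.611$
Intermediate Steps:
$v = 11$ ($v = 2 + 9 = 11$)
$F{\left(K \right)} = \frac{1}{3} + \frac{\left(-100 + K\right) \left(11 + K\right)}{9}$
$\frac{25408}{F{\left(-185 \right)}} = \frac{25408}{- \frac{1097}{9} - - \frac{16465}{9} + \frac{\left(-185\right)^{2}}{9}} = \frac{25408}{- \frac{1097}{9} + \frac{16465}{9} + \frac{1}{9} \cdot 34225} = \frac{25408}{- \frac{1097}{9} + \frac{16465}{9} + \frac{34225}{9}} = \frac{25408}{\frac{16531}{3}} = 25408 \cdot \frac{3}{16531} = \frac{76224}{16531}$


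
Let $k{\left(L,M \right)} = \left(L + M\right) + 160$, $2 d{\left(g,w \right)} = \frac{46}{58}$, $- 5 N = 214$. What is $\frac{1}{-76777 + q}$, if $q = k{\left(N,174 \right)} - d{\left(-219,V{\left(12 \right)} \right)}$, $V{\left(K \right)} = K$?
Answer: $- \frac{290}{22180997} \approx -1.3074 \cdot 10^{-5}$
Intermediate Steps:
$N = - \frac{214}{5}$ ($N = \left(- \frac{1}{5}\right) 214 = - \frac{214}{5} \approx -42.8$)
$d{\left(g,w \right)} = \frac{23}{58}$ ($d{\left(g,w \right)} = \frac{46 \cdot \frac{1}{58}}{2} = \frac{1}{2} \cdot \frac{23}{29} = \frac{23}{58}$)
$k{\left(L,M \right)} = 160 + L + M$
$q = \frac{84333}{290}$ ($q = \left(160 - \frac{214}{5} + 174\right) - \frac{23}{58} = \frac{1456}{5} - \frac{23}{58} = \frac{84333}{290} \approx 290.8$)
$\frac{1}{-76777 + q} = \frac{1}{-76777 + \frac{84333}{290}} = \frac{1}{- \frac{22180997}{290}} = - \frac{290}{22180997}$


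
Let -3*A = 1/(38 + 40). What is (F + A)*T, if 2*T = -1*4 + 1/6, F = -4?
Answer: 21551/2808 ≈ 7.6749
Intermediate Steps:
A = -1/234 (A = -1/(3*(38 + 40)) = -⅓/78 = -⅓*1/78 = -1/234 ≈ -0.0042735)
T = -23/12 (T = (-1*4 + 1/6)/2 = (-4 + ⅙)/2 = (½)*(-23/6) = -23/12 ≈ -1.9167)
(F + A)*T = (-4 - 1/234)*(-23/12) = -937/234*(-23/12) = 21551/2808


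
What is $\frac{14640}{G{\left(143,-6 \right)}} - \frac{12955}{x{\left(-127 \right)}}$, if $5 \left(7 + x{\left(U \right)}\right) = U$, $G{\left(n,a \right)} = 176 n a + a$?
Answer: $\frac{1629926695}{4077378} \approx 399.75$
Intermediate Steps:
$G{\left(n,a \right)} = a + 176 a n$ ($G{\left(n,a \right)} = 176 a n + a = a + 176 a n$)
$x{\left(U \right)} = -7 + \frac{U}{5}$
$\frac{14640}{G{\left(143,-6 \right)}} - \frac{12955}{x{\left(-127 \right)}} = \frac{14640}{\left(-6\right) \left(1 + 176 \cdot 143\right)} - \frac{12955}{-7 + \frac{1}{5} \left(-127\right)} = \frac{14640}{\left(-6\right) \left(1 + 25168\right)} - \frac{12955}{-7 - \frac{127}{5}} = \frac{14640}{\left(-6\right) 25169} - \frac{12955}{- \frac{162}{5}} = \frac{14640}{-151014} - - \frac{64775}{162} = 14640 \left(- \frac{1}{151014}\right) + \frac{64775}{162} = - \frac{2440}{25169} + \frac{64775}{162} = \frac{1629926695}{4077378}$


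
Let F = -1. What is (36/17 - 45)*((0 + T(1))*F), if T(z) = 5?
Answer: 3645/17 ≈ 214.41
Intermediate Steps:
(36/17 - 45)*((0 + T(1))*F) = (36/17 - 45)*((0 + 5)*(-1)) = (36*(1/17) - 45)*(5*(-1)) = (36/17 - 45)*(-5) = -729/17*(-5) = 3645/17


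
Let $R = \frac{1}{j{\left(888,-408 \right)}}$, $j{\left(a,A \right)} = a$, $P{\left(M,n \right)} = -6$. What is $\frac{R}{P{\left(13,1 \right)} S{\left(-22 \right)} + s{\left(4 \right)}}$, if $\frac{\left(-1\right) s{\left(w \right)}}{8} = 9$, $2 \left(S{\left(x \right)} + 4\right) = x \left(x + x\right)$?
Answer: $- \frac{1}{2621376} \approx -3.8148 \cdot 10^{-7}$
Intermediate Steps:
$S{\left(x \right)} = -4 + x^{2}$ ($S{\left(x \right)} = -4 + \frac{x \left(x + x\right)}{2} = -4 + \frac{x 2 x}{2} = -4 + \frac{2 x^{2}}{2} = -4 + x^{2}$)
$s{\left(w \right)} = -72$ ($s{\left(w \right)} = \left(-8\right) 9 = -72$)
$R = \frac{1}{888} \approx 0.0011261$
$\frac{R}{P{\left(13,1 \right)} S{\left(-22 \right)} + s{\left(4 \right)}} = \frac{1}{888 \left(- 6 \left(-4 + \left(-22\right)^{2}\right) - 72\right)} = \frac{1}{888 \left(- 6 \left(-4 + 484\right) - 72\right)} = \frac{1}{888 \left(\left(-6\right) 480 - 72\right)} = \frac{1}{888 \left(-2880 - 72\right)} = \frac{1}{888 \left(-2952\right)} = \frac{1}{888} \left(- \frac{1}{2952}\right) = - \frac{1}{2621376}$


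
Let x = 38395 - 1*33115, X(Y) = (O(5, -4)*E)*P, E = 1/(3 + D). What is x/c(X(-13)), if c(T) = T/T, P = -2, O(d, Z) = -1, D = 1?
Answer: 5280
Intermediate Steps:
E = ¼ (E = 1/(3 + 1) = 1/4 = ¼ ≈ 0.25000)
X(Y) = ½ (X(Y) = -1*¼*(-2) = -¼*(-2) = ½)
c(T) = 1
x = 5280 (x = 38395 - 33115 = 5280)
x/c(X(-13)) = 5280/1 = 5280*1 = 5280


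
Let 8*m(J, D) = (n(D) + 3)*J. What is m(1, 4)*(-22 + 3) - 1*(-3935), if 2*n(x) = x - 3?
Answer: 62827/16 ≈ 3926.7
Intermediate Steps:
n(x) = -3/2 + x/2 (n(x) = (x - 3)/2 = (-3 + x)/2 = -3/2 + x/2)
m(J, D) = J*(3/2 + D/2)/8 (m(J, D) = (((-3/2 + D/2) + 3)*J)/8 = ((3/2 + D/2)*J)/8 = (J*(3/2 + D/2))/8 = J*(3/2 + D/2)/8)
m(1, 4)*(-22 + 3) - 1*(-3935) = ((1/16)*1*(3 + 4))*(-22 + 3) - 1*(-3935) = ((1/16)*1*7)*(-19) + 3935 = (7/16)*(-19) + 3935 = -133/16 + 3935 = 62827/16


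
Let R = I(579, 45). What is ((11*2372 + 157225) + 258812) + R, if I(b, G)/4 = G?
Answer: 442309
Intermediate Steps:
I(b, G) = 4*G
R = 180 (R = 4*45 = 180)
((11*2372 + 157225) + 258812) + R = ((11*2372 + 157225) + 258812) + 180 = ((26092 + 157225) + 258812) + 180 = (183317 + 258812) + 180 = 442129 + 180 = 442309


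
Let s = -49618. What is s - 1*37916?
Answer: -87534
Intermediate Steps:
s - 1*37916 = -49618 - 1*37916 = -49618 - 37916 = -87534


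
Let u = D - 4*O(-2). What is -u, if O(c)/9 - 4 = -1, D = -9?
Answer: 117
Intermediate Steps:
O(c) = 27 (O(c) = 36 + 9*(-1) = 36 - 9 = 27)
u = -117 (u = -9 - 4*27 = -9 - 108 = -117)
-u = -1*(-117) = 117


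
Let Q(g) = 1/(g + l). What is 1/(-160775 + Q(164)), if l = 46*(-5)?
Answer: -66/10611151 ≈ -6.2199e-6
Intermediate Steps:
l = -230
Q(g) = 1/(-230 + g) (Q(g) = 1/(g - 230) = 1/(-230 + g))
1/(-160775 + Q(164)) = 1/(-160775 + 1/(-230 + 164)) = 1/(-160775 + 1/(-66)) = 1/(-160775 - 1/66) = 1/(-10611151/66) = -66/10611151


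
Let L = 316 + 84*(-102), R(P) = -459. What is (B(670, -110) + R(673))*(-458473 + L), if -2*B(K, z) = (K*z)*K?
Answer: -11522992660725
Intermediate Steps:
B(K, z) = -z*K**2/2 (B(K, z) = -K*z*K/2 = -z*K**2/2)
L = -8252 (L = 316 - 8568 = -8252)
(B(670, -110) + R(673))*(-458473 + L) = (-1/2*(-110)*670**2 - 459)*(-458473 - 8252) = (-1/2*(-110)*448900 - 459)*(-466725) = (24689500 - 459)*(-466725) = 24689041*(-466725) = -11522992660725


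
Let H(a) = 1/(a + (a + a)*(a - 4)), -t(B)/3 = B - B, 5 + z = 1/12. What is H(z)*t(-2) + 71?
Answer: 71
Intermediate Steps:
z = -59/12 (z = -5 + 1/12 = -59/12 ≈ -4.9167)
t(B) = 0 (t(B) = -3*(B - B) = -3*0 = 0)
H(a) = 1/(a + 2*a*(-4 + a)) (H(a) = 1/(a + (2*a)*(-4 + a)) = 1/(a + 2*a*(-4 + a)))
H(z)*t(-2) + 71 = (1/((-59/12)*(-7 + 2*(-59/12))))*0 + 71 = -12/(59*(-7 - 59/6))*0 + 71 = -12/(59*(-101/6))*0 + 71 = -12/59*(-6/101)*0 + 71 = (72/5959)*0 + 71 = 0 + 71 = 71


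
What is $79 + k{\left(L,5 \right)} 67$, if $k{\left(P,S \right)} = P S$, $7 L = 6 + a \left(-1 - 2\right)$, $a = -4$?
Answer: $\frac{6583}{7} \approx 940.43$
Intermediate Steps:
$L = \frac{18}{7}$ ($L = \frac{6 - 4 \left(-1 - 2\right)}{7} = \frac{6 - -12}{7} = \frac{6 + 12}{7} = \frac{1}{7} \cdot 18 = \frac{18}{7} \approx 2.5714$)
$79 + k{\left(L,5 \right)} 67 = 79 + \frac{18}{7} \cdot 5 \cdot 67 = 79 + \frac{90}{7} \cdot 67 = 79 + \frac{6030}{7} = \frac{6583}{7}$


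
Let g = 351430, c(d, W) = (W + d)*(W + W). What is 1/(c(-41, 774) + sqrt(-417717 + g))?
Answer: 1134684/1287507846143 - I*sqrt(66287)/1287507846143 ≈ 8.813e-7 - 1.9997e-10*I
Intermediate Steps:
c(d, W) = 2*W*(W + d) (c(d, W) = (W + d)*(2*W) = 2*W*(W + d))
1/(c(-41, 774) + sqrt(-417717 + g)) = 1/(2*774*(774 - 41) + sqrt(-417717 + 351430)) = 1/(2*774*733 + sqrt(-66287)) = 1/(1134684 + I*sqrt(66287))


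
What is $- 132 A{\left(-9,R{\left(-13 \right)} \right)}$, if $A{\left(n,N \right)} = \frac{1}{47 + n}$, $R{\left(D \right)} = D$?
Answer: $- \frac{66}{19} \approx -3.4737$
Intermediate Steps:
$- 132 A{\left(-9,R{\left(-13 \right)} \right)} = - \frac{132}{47 - 9} = - \frac{132}{38} = \left(-132\right) \frac{1}{38} = - \frac{66}{19}$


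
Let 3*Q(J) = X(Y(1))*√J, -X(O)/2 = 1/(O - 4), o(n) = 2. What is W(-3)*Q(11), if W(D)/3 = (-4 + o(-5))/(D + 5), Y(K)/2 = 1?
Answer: -√11 ≈ -3.3166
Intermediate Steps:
Y(K) = 2 (Y(K) = 2*1 = 2)
X(O) = -2/(-4 + O) (X(O) = -2/(O - 4) = -2/(-4 + O))
W(D) = -6/(5 + D) (W(D) = 3*((-4 + 2)/(D + 5)) = 3*(-2/(5 + D)) = -6/(5 + D))
Q(J) = √J/3 (Q(J) = ((-2/(-4 + 2))*√J)/3 = ((-2/(-2))*√J)/3 = ((-2*(-½))*√J)/3 = (1*√J)/3 = √J/3)
W(-3)*Q(11) = (-6/(5 - 3))*(√11/3) = (-6/2)*(√11/3) = (-6*½)*(√11/3) = -√11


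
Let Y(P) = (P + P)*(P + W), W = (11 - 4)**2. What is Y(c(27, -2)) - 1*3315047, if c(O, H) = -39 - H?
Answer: -3315935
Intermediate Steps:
W = 49 (W = 7**2 = 49)
Y(P) = 2*P*(49 + P) (Y(P) = (P + P)*(P + 49) = (2*P)*(49 + P) = 2*P*(49 + P))
Y(c(27, -2)) - 1*3315047 = 2*(-39 - 1*(-2))*(49 + (-39 - 1*(-2))) - 1*3315047 = 2*(-39 + 2)*(49 + (-39 + 2)) - 3315047 = 2*(-37)*(49 - 37) - 3315047 = 2*(-37)*12 - 3315047 = -888 - 3315047 = -3315935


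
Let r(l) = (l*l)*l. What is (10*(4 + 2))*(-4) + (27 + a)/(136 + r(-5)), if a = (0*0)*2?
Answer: -2613/11 ≈ -237.55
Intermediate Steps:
r(l) = l³ (r(l) = l²*l = l³)
a = 0 (a = 0*2 = 0)
(10*(4 + 2))*(-4) + (27 + a)/(136 + r(-5)) = (10*(4 + 2))*(-4) + (27 + 0)/(136 + (-5)³) = (10*6)*(-4) + 27/(136 - 125) = 60*(-4) + 27/11 = -240 + 27*(1/11) = -240 + 27/11 = -2613/11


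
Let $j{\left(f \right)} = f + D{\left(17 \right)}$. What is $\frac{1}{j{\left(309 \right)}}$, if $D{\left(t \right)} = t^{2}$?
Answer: $\frac{1}{598} \approx 0.0016722$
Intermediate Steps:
$j{\left(f \right)} = 289 + f$ ($j{\left(f \right)} = f + 17^{2} = f + 289 = 289 + f$)
$\frac{1}{j{\left(309 \right)}} = \frac{1}{289 + 309} = \frac{1}{598}$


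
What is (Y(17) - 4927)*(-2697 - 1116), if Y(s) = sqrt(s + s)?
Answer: 18786651 - 3813*sqrt(34) ≈ 1.8764e+7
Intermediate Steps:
Y(s) = sqrt(2)*sqrt(s) (Y(s) = sqrt(2*s) = sqrt(2)*sqrt(s))
(Y(17) - 4927)*(-2697 - 1116) = (sqrt(2)*sqrt(17) - 4927)*(-2697 - 1116) = (sqrt(34) - 4927)*(-3813) = (-4927 + sqrt(34))*(-3813) = 18786651 - 3813*sqrt(34)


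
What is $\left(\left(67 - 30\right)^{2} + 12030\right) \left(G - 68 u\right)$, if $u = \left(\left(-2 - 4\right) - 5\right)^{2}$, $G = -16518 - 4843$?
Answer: $-396463011$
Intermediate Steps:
$G = -21361$ ($G = -16518 - 4843 = -21361$)
$u = 121$ ($u = \left(-6 - 5\right)^{2} = \left(-11\right)^{2} = 121$)
$\left(\left(67 - 30\right)^{2} + 12030\right) \left(G - 68 u\right) = \left(\left(67 - 30\right)^{2} + 12030\right) \left(-21361 - 8228\right) = \left(37^{2} + 12030\right) \left(-21361 - 8228\right) = \left(1369 + 12030\right) \left(-29589\right) = 13399 \left(-29589\right) = -396463011$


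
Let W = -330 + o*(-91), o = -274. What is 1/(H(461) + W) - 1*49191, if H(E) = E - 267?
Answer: -1219838417/24798 ≈ -49191.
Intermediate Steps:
W = 24604 (W = -330 - 274*(-91) = -330 + 24934 = 24604)
H(E) = -267 + E
1/(H(461) + W) - 1*49191 = 1/((-267 + 461) + 24604) - 1*49191 = 1/(194 + 24604) - 49191 = 1/24798 - 49191 = -1219838417/24798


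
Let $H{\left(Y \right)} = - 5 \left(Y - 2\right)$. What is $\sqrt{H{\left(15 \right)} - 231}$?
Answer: $2 i \sqrt{74} \approx 17.205 i$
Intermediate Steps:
$H{\left(Y \right)} = 10 - 5 Y$ ($H{\left(Y \right)} = - 5 \left(-2 + Y\right) = 10 - 5 Y$)
$\sqrt{H{\left(15 \right)} - 231} = \sqrt{\left(10 - 75\right) - 231} = \sqrt{-65 - 231} = \sqrt{-296} = 2 i \sqrt{74}$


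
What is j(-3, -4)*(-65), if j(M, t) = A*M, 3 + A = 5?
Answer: 390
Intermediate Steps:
A = 2 (A = -3 + 5 = 2)
j(M, t) = 2*M
j(-3, -4)*(-65) = (2*(-3))*(-65) = -6*(-65) = 390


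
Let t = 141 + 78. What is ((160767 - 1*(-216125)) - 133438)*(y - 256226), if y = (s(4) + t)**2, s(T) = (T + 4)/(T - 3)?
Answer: -49834303438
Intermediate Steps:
t = 219
s(T) = (4 + T)/(-3 + T)
y = 51529 (y = ((4 + 4)/(-3 + 4) + 219)**2 = (8/1 + 219)**2 = (1*8 + 219)**2 = (8 + 219)**2 = 227**2 = 51529)
((160767 - 1*(-216125)) - 133438)*(y - 256226) = ((160767 - 1*(-216125)) - 133438)*(51529 - 256226) = ((160767 + 216125) - 133438)*(-204697) = (376892 - 133438)*(-204697) = 243454*(-204697) = -49834303438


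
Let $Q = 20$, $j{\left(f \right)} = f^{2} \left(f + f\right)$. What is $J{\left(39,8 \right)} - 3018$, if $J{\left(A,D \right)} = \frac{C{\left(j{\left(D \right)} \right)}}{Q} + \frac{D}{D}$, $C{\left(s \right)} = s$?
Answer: $- \frac{14829}{5} \approx -2965.8$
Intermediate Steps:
$j{\left(f \right)} = 2 f^{3}$ ($j{\left(f \right)} = f^{2} \cdot 2 f = 2 f^{3}$)
$J{\left(A,D \right)} = 1 + \frac{D^{3}}{10}$ ($J{\left(A,D \right)} = \frac{2 D^{3}}{20} + \frac{D}{D} = 2 D^{3} \cdot \frac{1}{20} + 1 = \frac{D^{3}}{10} + 1 = 1 + \frac{D^{3}}{10}$)
$J{\left(39,8 \right)} - 3018 = \left(1 + \frac{8^{3}}{10}\right) - 3018 = \left(1 + \frac{1}{10} \cdot 512\right) - 3018 = \left(1 + \frac{256}{5}\right) - 3018 = \frac{261}{5} - 3018 = - \frac{14829}{5}$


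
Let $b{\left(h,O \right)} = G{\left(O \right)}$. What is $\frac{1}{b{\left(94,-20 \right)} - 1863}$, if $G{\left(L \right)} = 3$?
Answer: $- \frac{1}{1860} \approx -0.00053763$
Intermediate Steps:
$b{\left(h,O \right)} = 3$
$\frac{1}{b{\left(94,-20 \right)} - 1863} = \frac{1}{3 - 1863} = \frac{1}{-1860} = - \frac{1}{1860}$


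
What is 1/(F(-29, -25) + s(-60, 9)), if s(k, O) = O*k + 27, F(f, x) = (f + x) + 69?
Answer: -1/498 ≈ -0.0020080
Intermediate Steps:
F(f, x) = 69 + f + x
s(k, O) = 27 + O*k
1/(F(-29, -25) + s(-60, 9)) = 1/((69 - 29 - 25) + (27 + 9*(-60))) = 1/(15 + (27 - 540)) = 1/(15 - 513) = 1/(-498) = -1/498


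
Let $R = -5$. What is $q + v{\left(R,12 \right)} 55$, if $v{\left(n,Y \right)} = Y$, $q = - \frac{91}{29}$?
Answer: $\frac{19049}{29} \approx 656.86$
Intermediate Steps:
$q = - \frac{91}{29}$ ($q = \left(-91\right) \frac{1}{29} = - \frac{91}{29} \approx -3.1379$)
$q + v{\left(R,12 \right)} 55 = - \frac{91}{29} + 12 \cdot 55 = - \frac{91}{29} + 660 = \frac{19049}{29}$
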